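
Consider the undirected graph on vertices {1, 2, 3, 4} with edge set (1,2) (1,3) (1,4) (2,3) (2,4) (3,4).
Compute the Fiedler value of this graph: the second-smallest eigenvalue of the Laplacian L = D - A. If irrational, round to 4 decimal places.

With the vertex order [1, 2, 3, 4], the degrees are [3, 3, 3, 3], giving D = diag(3, 3, 3, 3) and L = D - A. Computing the eigenvalues of L and sorting gives [0, 4, 4, 4]. The Fiedler value lambda_2 = 4 is strictly positive, so the graph is connected. The largest eigenvalue, 4, is at most the vertex count 4.

4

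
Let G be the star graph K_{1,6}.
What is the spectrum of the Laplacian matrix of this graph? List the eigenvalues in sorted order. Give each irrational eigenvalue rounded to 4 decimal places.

[0, 1, 1, 1, 1, 1, 7]

The graph has 7 vertices and degree multiset [6, 1, 1, 1, 1, 1, 1]; D is the diagonal matrix of degrees and L = D - A. Diagonalising L (or applying a numerical eigensolver to the 7x7 matrix) gives the spectrum above. The eigenvalues sum to 12, which equals trace(L) = 2|E|.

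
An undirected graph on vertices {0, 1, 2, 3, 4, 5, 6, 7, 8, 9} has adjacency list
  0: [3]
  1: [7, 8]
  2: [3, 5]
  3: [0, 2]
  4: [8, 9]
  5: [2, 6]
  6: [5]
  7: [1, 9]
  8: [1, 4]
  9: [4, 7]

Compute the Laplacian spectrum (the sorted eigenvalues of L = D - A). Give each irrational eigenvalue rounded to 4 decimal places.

[0, 0, 0.3820, 1.3820, 1.3820, 1.3820, 2.6180, 3.6180, 3.6180, 3.6180]

Reading degrees in the order [0, 1, 2, 3, 4, 5, 6, 7, 8, 9] gives [1, 2, 2, 2, 2, 2, 1, 2, 2, 2]; set D = diag(1, 2, 2, 2, 2, 2, 1, 2, 2, 2) and form L = D - A. Diagonalising L (or applying a numerical eigensolver to the 10x10 matrix) gives the spectrum above. The 2 zero eigenvalues correspond to the 2 connected components. There are 2 zeros in the spectrum, matching the 2 components.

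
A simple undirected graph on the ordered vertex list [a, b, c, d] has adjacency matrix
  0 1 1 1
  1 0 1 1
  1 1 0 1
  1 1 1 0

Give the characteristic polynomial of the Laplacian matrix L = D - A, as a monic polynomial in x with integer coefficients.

Reading degrees in the order [a, b, c, d] gives [3, 3, 3, 3]; set D = diag(3, 3, 3, 3) and form L = D - A. The eigenvalues of L are [0, 4, 4, 4]; the characteristic polynomial is the product of (x - lambda_i), which multiplies out to x^4 - 12x^3 + 48x^2 - 64x. The coefficient of x^3 equals -trace(L) = -12, matching the sum of degrees. The eigenvalues sum to 12, which equals trace(L) = 2|E|. By the matrix-tree theorem the graph has (1/4) * product of the nonzero eigenvalues = 16 spanning trees.

x^4 - 12x^3 + 48x^2 - 64x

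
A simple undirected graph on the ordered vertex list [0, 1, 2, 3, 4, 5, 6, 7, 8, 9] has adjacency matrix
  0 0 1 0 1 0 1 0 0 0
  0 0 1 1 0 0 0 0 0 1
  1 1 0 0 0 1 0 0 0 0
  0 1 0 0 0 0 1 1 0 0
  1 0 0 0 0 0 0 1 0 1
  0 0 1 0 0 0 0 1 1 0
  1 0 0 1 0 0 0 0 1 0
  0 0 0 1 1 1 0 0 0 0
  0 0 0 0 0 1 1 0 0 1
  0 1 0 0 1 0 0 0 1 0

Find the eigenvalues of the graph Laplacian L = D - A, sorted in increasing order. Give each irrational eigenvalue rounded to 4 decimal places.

With the vertex order [0, 1, 2, 3, 4, 5, 6, 7, 8, 9], the degrees are [3, 3, 3, 3, 3, 3, 3, 3, 3, 3], giving D = diag(3, 3, 3, 3, 3, 3, 3, 3, 3, 3) and L = D - A. Diagonalising L (or applying a numerical eigensolver to the 10x10 matrix) gives the spectrum above. The eigenvalues sum to 30, which equals trace(L) = 2|E|. There is one zero in the spectrum, matching the 1 component.

[0, 2, 2, 2, 2, 2, 5, 5, 5, 5]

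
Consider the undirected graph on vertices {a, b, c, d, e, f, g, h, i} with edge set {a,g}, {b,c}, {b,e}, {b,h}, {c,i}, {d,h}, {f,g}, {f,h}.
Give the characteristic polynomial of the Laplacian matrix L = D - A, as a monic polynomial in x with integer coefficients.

x^9 - 16x^8 + 103x^7 - 344x^6 + 641x^5 - 668x^4 + 371x^3 - 98x^2 + 9x

With the vertex order [a, b, c, d, e, f, g, h, i], the degrees are [1, 3, 2, 1, 1, 2, 2, 3, 1], giving D = diag(1, 3, 2, 1, 1, 2, 2, 3, 1) and L = D - A. L has integer entries, so p(x) = det(xI - L) has integer coefficients. Expanding the determinant yields x^9 - 16x^8 + 103x^7 - 344x^6 + 641x^5 - 668x^4 + 371x^3 - 98x^2 + 9x. The coefficient of x^8 equals -trace(L) = -16, matching the sum of degrees. The eigenvalues sum to 16, which equals trace(L) = 2|E|.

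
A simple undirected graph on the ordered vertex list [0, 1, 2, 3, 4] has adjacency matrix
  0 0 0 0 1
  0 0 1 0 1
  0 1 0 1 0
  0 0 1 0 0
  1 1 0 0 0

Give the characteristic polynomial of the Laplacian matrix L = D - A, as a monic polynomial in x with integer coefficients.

x^5 - 8x^4 + 21x^3 - 20x^2 + 5x

Each diagonal entry of L is the vertex degree and each off-diagonal entry is -1 where an edge is present, 0 otherwise; in the order [0, 1, 2, 3, 4] the diagonal is [1, 2, 2, 1, 2]. L has integer entries, so p(x) = det(xI - L) has integer coefficients. Expanding the determinant yields x^5 - 8x^4 + 21x^3 - 20x^2 + 5x. The coefficient of x^4 equals -trace(L) = -8, matching the sum of degrees. By the matrix-tree theorem the graph has (1/5) * product of the nonzero eigenvalues = 1 spanning tree.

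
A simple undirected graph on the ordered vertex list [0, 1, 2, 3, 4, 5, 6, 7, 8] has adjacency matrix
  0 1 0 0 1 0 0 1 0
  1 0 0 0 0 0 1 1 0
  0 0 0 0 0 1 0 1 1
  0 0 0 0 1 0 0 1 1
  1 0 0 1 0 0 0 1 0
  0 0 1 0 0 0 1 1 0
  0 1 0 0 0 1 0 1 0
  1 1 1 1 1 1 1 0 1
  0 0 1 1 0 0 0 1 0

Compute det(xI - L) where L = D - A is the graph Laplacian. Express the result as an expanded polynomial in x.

x^9 - 32x^8 + 428x^7 - 3136x^6 + 13786x^5 - 37232x^4 + 60276x^3 - 53424x^2 + 19845x

With the vertex order [0, 1, 2, 3, 4, 5, 6, 7, 8], the degrees are [3, 3, 3, 3, 3, 3, 3, 8, 3], giving D = diag(3, 3, 3, 3, 3, 3, 3, 8, 3) and L = D - A. Computing det(xI - L) by cofactor expansion (or equivalently via sum-over-permutations) gives x^9 - 32x^8 + 428x^7 - 3136x^6 + 13786x^5 - 37232x^4 + 60276x^3 - 53424x^2 + 19845x. The coefficient of x^8 equals -trace(L) = -32, matching the sum of degrees.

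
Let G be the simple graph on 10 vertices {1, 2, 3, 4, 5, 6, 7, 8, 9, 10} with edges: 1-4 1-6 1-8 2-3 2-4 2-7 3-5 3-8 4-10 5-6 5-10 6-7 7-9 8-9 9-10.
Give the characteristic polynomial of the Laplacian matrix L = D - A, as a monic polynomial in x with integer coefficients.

Reading degrees in the order [1, 2, 3, 4, 5, 6, 7, 8, 9, 10] gives [3, 3, 3, 3, 3, 3, 3, 3, 3, 3]; set D = diag(3, 3, 3, 3, 3, 3, 3, 3, 3, 3) and form L = D - A. The eigenvalues of L are [0, 2, 2, 2, 2, 2, 5, 5, 5, 5]; the characteristic polynomial is the product of (x - lambda_i), which multiplies out to x^10 - 30x^9 + 390x^8 - 2880x^7 + 13305x^6 - 39882x^5 + 77640x^4 - 94800x^3 + 66000x^2 - 20000x. The coefficient of x^9 equals -trace(L) = -30, matching the sum of degrees. The eigenvalues sum to 30, which equals trace(L) = 2|E|.

x^10 - 30x^9 + 390x^8 - 2880x^7 + 13305x^6 - 39882x^5 + 77640x^4 - 94800x^3 + 66000x^2 - 20000x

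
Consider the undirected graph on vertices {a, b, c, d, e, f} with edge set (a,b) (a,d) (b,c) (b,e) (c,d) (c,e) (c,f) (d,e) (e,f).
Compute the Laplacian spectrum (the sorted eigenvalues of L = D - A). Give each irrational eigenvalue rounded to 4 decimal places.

[0, 1.4384, 3, 3, 5, 5.5616]

Reading degrees in the order [a, b, c, d, e, f] gives [2, 3, 4, 3, 4, 2]; set D = diag(2, 3, 4, 3, 4, 2) and form L = D - A. Since every row of L sums to 0, the all-ones vector is in the kernel and 0 is an eigenvalue. By the matrix-tree theorem the graph has (1/6) * product of the nonzero eigenvalues = 60 spanning trees. There is one zero in the spectrum, matching the 1 component.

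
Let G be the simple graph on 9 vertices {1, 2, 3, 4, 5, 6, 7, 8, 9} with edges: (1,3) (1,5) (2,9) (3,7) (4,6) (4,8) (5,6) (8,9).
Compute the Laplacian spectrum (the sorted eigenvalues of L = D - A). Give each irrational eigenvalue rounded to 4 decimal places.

Reading degrees in the order [1, 2, 3, 4, 5, 6, 7, 8, 9] gives [2, 1, 2, 2, 2, 2, 1, 2, 2]; set D = diag(2, 1, 2, 2, 2, 2, 1, 2, 2) and form L = D - A. L is symmetric positive semidefinite, so every eigenvalue is real and nonnegative.

[0, 0.1206, 0.4679, 1, 1.6527, 2.3473, 3, 3.5321, 3.8794]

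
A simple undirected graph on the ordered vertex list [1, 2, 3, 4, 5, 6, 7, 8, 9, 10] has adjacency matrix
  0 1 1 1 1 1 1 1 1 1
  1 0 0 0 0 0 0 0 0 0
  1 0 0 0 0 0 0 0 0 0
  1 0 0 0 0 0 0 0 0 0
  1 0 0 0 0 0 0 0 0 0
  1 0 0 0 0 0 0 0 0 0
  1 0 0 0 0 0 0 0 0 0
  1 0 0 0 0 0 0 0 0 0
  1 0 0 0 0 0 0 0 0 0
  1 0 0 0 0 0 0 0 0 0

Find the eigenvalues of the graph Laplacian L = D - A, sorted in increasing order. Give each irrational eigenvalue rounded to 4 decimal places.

With the vertex order [1, 2, 3, 4, 5, 6, 7, 8, 9, 10], the degrees are [9, 1, 1, 1, 1, 1, 1, 1, 1, 1], giving D = diag(9, 1, 1, 1, 1, 1, 1, 1, 1, 1) and L = D - A. Since every row of L sums to 0, the all-ones vector is in the kernel and 0 is an eigenvalue. The largest eigenvalue, 10, is at most the vertex count 10.

[0, 1, 1, 1, 1, 1, 1, 1, 1, 10]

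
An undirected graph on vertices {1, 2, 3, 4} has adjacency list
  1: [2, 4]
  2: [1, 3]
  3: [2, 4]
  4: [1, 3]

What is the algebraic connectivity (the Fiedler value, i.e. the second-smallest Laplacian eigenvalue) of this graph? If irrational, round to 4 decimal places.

Reading degrees in the order [1, 2, 3, 4] gives [2, 2, 2, 2]; set D = diag(2, 2, 2, 2) and form L = D - A. The smallest Laplacian eigenvalue is always 0. The next one, lambda_2 = 2, measures how hard the graph is to disconnect: larger values mean better connectivity. The largest eigenvalue, 4, is at most the vertex count 4.

2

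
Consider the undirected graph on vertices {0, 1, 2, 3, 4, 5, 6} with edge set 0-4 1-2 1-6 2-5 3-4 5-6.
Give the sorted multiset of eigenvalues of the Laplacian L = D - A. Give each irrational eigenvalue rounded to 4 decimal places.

Reading degrees in the order [0, 1, 2, 3, 4, 5, 6] gives [1, 2, 2, 1, 2, 2, 2]; set D = diag(1, 2, 2, 1, 2, 2, 2) and form L = D - A. Diagonalising L (or applying a numerical eigensolver to the 7x7 matrix) gives the spectrum above. The 2 zero eigenvalues correspond to the 2 connected components.

[0, 0, 1, 2, 2, 3, 4]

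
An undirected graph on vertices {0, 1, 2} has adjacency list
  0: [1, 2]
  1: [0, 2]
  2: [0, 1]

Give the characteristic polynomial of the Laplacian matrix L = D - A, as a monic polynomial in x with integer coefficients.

x^3 - 6x^2 + 9x

Each diagonal entry of L is the vertex degree and each off-diagonal entry is -1 where an edge is present, 0 otherwise; in the order [0, 1, 2] the diagonal is [2, 2, 2]. L has integer entries, so p(x) = det(xI - L) has integer coefficients. Expanding the determinant yields x^3 - 6x^2 + 9x. The constant term is 0 because L is singular (the all-ones vector lies in its kernel).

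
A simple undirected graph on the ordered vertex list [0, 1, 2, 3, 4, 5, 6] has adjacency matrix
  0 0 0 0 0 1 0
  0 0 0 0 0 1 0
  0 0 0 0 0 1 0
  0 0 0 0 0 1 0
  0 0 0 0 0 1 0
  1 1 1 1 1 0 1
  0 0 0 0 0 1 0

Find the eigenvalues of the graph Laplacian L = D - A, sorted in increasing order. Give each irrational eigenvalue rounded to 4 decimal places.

[0, 1, 1, 1, 1, 1, 7]

Reading degrees in the order [0, 1, 2, 3, 4, 5, 6] gives [1, 1, 1, 1, 1, 6, 1]; set D = diag(1, 1, 1, 1, 1, 6, 1) and form L = D - A. L is symmetric positive semidefinite, so every eigenvalue is real and nonnegative. There is one zero in the spectrum, matching the 1 component. The largest eigenvalue, 7, is at most the vertex count 7.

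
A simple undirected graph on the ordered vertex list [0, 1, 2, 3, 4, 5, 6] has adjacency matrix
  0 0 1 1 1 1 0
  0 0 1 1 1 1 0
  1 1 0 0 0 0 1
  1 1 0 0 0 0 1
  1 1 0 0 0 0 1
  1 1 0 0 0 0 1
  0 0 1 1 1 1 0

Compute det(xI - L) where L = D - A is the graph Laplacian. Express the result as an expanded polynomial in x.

x^7 - 24x^6 + 234x^5 - 1192x^4 + 3357x^3 - 4968x^2 + 3024x

Reading degrees in the order [0, 1, 2, 3, 4, 5, 6] gives [4, 4, 3, 3, 3, 3, 4]; set D = diag(4, 4, 3, 3, 3, 3, 4) and form L = D - A. L has integer entries, so p(x) = det(xI - L) has integer coefficients. Expanding the determinant yields x^7 - 24x^6 + 234x^5 - 1192x^4 + 3357x^3 - 4968x^2 + 3024x. Since p(0) = det(-L) = 0, x divides p(x). The largest eigenvalue, 7, is at most the vertex count 7.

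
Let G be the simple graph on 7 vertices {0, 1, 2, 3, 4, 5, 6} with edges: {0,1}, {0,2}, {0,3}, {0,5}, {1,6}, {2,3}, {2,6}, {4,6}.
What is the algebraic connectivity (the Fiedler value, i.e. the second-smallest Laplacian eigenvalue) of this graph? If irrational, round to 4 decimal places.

0.5926

With the vertex order [0, 1, 2, 3, 4, 5, 6], the degrees are [4, 2, 3, 2, 1, 1, 3], giving D = diag(4, 2, 3, 2, 1, 1, 3) and L = D - A. Computing the eigenvalues of L and sorting gives [0, 0.5926, 1.1255, 1.6855, 3.0609, 4.1723, 5.3632]. The Fiedler value lambda_2 = 0.5926 is strictly positive, so the graph is connected.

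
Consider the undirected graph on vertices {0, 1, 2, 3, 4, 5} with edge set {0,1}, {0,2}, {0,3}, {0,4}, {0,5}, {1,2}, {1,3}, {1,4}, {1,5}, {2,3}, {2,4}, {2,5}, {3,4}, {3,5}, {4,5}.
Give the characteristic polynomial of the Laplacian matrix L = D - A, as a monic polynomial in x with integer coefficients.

x^6 - 30x^5 + 360x^4 - 2160x^3 + 6480x^2 - 7776x

Reading degrees in the order [0, 1, 2, 3, 4, 5] gives [5, 5, 5, 5, 5, 5]; set D = diag(5, 5, 5, 5, 5, 5) and form L = D - A. Computing det(xI - L) by cofactor expansion (or equivalently via sum-over-permutations) gives x^6 - 30x^5 + 360x^4 - 2160x^3 + 6480x^2 - 7776x. Since p(0) = det(-L) = 0, x divides p(x). The eigenvalues sum to 30, which equals trace(L) = 2|E|.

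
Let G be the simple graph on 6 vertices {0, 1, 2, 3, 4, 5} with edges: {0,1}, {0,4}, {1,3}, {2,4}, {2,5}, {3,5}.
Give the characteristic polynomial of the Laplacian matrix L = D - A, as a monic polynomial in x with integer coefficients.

x^6 - 12x^5 + 54x^4 - 112x^3 + 105x^2 - 36x

With the vertex order [0, 1, 2, 3, 4, 5], the degrees are [2, 2, 2, 2, 2, 2], giving D = diag(2, 2, 2, 2, 2, 2) and L = D - A. L has integer entries, so p(x) = det(xI - L) has integer coefficients. Expanding the determinant yields x^6 - 12x^5 + 54x^4 - 112x^3 + 105x^2 - 36x. Since p(0) = det(-L) = 0, x divides p(x).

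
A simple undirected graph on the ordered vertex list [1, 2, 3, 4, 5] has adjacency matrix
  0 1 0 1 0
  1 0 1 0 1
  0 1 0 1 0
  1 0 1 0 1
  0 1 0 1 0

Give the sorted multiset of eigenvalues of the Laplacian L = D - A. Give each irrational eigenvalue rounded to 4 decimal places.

With the vertex order [1, 2, 3, 4, 5], the degrees are [2, 3, 2, 3, 2], giving D = diag(2, 3, 2, 3, 2) and L = D - A. L is symmetric positive semidefinite, so every eigenvalue is real and nonnegative. The single zero eigenvalue shows the graph is connected. The eigenvalues sum to 12, which equals trace(L) = 2|E|.

[0, 2, 2, 3, 5]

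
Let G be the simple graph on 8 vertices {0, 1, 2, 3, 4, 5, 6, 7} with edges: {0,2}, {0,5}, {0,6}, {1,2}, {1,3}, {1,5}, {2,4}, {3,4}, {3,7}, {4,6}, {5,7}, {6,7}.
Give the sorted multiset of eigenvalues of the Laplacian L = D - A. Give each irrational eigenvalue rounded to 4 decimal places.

With the vertex order [0, 1, 2, 3, 4, 5, 6, 7], the degrees are [3, 3, 3, 3, 3, 3, 3, 3], giving D = diag(3, 3, 3, 3, 3, 3, 3, 3) and L = D - A. L is symmetric positive semidefinite, so every eigenvalue is real and nonnegative. The single zero eigenvalue shows the graph is connected.

[0, 2, 2, 2, 4, 4, 4, 6]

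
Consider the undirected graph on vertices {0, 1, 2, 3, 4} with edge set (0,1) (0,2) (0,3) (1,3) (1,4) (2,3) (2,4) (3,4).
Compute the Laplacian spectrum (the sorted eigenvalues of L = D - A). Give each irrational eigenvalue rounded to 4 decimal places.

Each diagonal entry of L is the vertex degree and each off-diagonal entry is -1 where an edge is present, 0 otherwise; in the order [0, 1, 2, 3, 4] the diagonal is [3, 3, 3, 4, 3]. L is symmetric positive semidefinite, so every eigenvalue is real and nonnegative.

[0, 3, 3, 5, 5]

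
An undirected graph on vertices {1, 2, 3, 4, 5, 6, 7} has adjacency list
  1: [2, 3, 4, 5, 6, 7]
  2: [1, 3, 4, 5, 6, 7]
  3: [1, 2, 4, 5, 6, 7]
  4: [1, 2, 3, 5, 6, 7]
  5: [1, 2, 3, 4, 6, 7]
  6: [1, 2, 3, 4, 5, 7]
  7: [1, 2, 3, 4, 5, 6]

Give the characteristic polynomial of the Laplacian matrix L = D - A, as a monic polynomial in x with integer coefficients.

x^7 - 42x^6 + 735x^5 - 6860x^4 + 36015x^3 - 100842x^2 + 117649x

With the vertex order [1, 2, 3, 4, 5, 6, 7], the degrees are [6, 6, 6, 6, 6, 6, 6], giving D = diag(6, 6, 6, 6, 6, 6, 6) and L = D - A. Computing det(xI - L) by cofactor expansion (or equivalently via sum-over-permutations) gives x^7 - 42x^6 + 735x^5 - 6860x^4 + 36015x^3 - 100842x^2 + 117649x. The constant term is 0 because L is singular (the all-ones vector lies in its kernel). The eigenvalues sum to 42, which equals trace(L) = 2|E|. There is one zero in the spectrum, matching the 1 component.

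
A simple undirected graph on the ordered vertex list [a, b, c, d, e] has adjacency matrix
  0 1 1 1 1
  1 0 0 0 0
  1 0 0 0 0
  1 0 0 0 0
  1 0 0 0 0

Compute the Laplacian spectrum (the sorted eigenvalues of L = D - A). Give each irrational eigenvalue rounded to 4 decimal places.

With the vertex order [a, b, c, d, e], the degrees are [4, 1, 1, 1, 1], giving D = diag(4, 1, 1, 1, 1) and L = D - A. The multiplicity of 0 as a Laplacian eigenvalue equals the number of connected components.

[0, 1, 1, 1, 5]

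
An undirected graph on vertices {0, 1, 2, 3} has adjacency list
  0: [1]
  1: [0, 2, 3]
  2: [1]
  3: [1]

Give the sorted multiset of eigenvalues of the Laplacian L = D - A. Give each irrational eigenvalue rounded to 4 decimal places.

Each diagonal entry of L is the vertex degree and each off-diagonal entry is -1 where an edge is present, 0 otherwise; in the order [0, 1, 2, 3] the diagonal is [1, 3, 1, 1]. Since every row of L sums to 0, the all-ones vector is in the kernel and 0 is an eigenvalue.

[0, 1, 1, 4]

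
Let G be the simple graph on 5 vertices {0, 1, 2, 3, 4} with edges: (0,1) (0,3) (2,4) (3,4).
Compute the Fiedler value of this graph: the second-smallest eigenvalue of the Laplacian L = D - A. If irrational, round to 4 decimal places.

With the vertex order [0, 1, 2, 3, 4], the degrees are [2, 1, 1, 2, 2], giving D = diag(2, 1, 1, 2, 2) and L = D - A. The smallest Laplacian eigenvalue is always 0. The next one, lambda_2 = 0.3820, measures how hard the graph is to disconnect: larger values mean better connectivity. There is one zero in the spectrum, matching the 1 component.

0.3820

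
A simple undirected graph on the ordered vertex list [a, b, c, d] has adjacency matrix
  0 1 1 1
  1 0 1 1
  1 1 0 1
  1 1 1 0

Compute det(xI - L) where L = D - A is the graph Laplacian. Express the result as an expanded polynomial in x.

With the vertex order [a, b, c, d], the degrees are [3, 3, 3, 3], giving D = diag(3, 3, 3, 3) and L = D - A. The eigenvalues of L are [0, 4, 4, 4]; the characteristic polynomial is the product of (x - lambda_i), which multiplies out to x^4 - 12x^3 + 48x^2 - 64x. Since p(0) = det(-L) = 0, x divides p(x). The largest eigenvalue, 4, is at most the vertex count 4. The eigenvalues sum to 12, which equals trace(L) = 2|E|.

x^4 - 12x^3 + 48x^2 - 64x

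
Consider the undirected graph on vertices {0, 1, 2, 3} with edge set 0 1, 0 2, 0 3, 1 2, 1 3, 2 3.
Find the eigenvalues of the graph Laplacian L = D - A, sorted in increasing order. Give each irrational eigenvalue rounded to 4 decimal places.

[0, 4, 4, 4]

With the vertex order [0, 1, 2, 3], the degrees are [3, 3, 3, 3], giving D = diag(3, 3, 3, 3) and L = D - A. Diagonalising L (or applying a numerical eigensolver to the 4x4 matrix) gives the spectrum above. The single zero eigenvalue shows the graph is connected. There is one zero in the spectrum, matching the 1 component.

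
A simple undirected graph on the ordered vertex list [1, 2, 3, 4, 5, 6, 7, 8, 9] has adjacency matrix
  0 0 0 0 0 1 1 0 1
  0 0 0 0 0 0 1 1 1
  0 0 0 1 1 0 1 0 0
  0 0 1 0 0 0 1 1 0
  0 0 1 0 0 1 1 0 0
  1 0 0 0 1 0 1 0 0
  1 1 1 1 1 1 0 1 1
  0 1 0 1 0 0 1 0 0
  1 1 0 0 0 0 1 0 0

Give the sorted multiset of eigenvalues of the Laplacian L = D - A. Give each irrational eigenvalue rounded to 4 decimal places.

[0, 1.5858, 1.5858, 3, 3, 4.4142, 4.4142, 5, 9]

Reading degrees in the order [1, 2, 3, 4, 5, 6, 7, 8, 9] gives [3, 3, 3, 3, 3, 3, 8, 3, 3]; set D = diag(3, 3, 3, 3, 3, 3, 8, 3, 3) and form L = D - A. Diagonalising L (or applying a numerical eigensolver to the 9x9 matrix) gives the spectrum above. The single zero eigenvalue shows the graph is connected.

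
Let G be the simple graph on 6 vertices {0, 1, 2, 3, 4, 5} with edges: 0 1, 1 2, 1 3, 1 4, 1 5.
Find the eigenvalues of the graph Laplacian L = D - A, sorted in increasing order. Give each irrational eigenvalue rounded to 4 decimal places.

[0, 1, 1, 1, 1, 6]

Reading degrees in the order [0, 1, 2, 3, 4, 5] gives [1, 5, 1, 1, 1, 1]; set D = diag(1, 5, 1, 1, 1, 1) and form L = D - A. The multiplicity of 0 as a Laplacian eigenvalue equals the number of connected components. The single zero eigenvalue shows the graph is connected. The largest eigenvalue, 6, is at most the vertex count 6.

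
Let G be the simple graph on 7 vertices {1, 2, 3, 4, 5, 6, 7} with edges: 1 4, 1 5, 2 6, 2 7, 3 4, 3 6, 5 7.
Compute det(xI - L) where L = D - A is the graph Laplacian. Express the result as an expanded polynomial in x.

x^7 - 14x^6 + 77x^5 - 210x^4 + 294x^3 - 196x^2 + 49x

Reading degrees in the order [1, 2, 3, 4, 5, 6, 7] gives [2, 2, 2, 2, 2, 2, 2]; set D = diag(2, 2, 2, 2, 2, 2, 2) and form L = D - A. L has integer entries, so p(x) = det(xI - L) has integer coefficients. Expanding the determinant yields x^7 - 14x^6 + 77x^5 - 210x^4 + 294x^3 - 196x^2 + 49x. The coefficient of x^6 equals -trace(L) = -14, matching the sum of degrees.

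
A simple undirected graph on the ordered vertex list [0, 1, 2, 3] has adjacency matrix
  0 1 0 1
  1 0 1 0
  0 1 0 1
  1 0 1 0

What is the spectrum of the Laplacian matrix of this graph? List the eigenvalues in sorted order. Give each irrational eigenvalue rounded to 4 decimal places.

With the vertex order [0, 1, 2, 3], the degrees are [2, 2, 2, 2], giving D = diag(2, 2, 2, 2) and L = D - A. Diagonalising L (or applying a numerical eigensolver to the 4x4 matrix) gives the spectrum above. By the matrix-tree theorem the graph has (1/4) * product of the nonzero eigenvalues = 4 spanning trees.

[0, 2, 2, 4]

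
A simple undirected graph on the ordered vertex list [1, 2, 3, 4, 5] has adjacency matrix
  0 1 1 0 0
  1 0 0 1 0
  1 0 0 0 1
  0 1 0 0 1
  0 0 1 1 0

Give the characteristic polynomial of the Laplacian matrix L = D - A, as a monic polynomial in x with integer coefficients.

Reading degrees in the order [1, 2, 3, 4, 5] gives [2, 2, 2, 2, 2]; set D = diag(2, 2, 2, 2, 2) and form L = D - A. L has integer entries, so p(x) = det(xI - L) has integer coefficients. Expanding the determinant yields x^5 - 10x^4 + 35x^3 - 50x^2 + 25x. Since p(0) = det(-L) = 0, x divides p(x). By the matrix-tree theorem the graph has (1/5) * product of the nonzero eigenvalues = 5 spanning trees.

x^5 - 10x^4 + 35x^3 - 50x^2 + 25x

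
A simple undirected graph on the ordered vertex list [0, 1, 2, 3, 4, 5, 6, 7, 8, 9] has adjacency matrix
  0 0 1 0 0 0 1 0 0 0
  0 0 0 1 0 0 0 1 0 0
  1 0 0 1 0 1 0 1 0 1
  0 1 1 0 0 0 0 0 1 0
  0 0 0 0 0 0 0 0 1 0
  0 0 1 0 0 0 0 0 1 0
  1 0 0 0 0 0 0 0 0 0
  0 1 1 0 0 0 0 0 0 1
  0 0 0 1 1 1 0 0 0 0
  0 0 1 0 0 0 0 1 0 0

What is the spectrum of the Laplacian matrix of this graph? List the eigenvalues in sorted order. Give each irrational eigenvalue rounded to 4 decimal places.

Each diagonal entry of L is the vertex degree and each off-diagonal entry is -1 where an edge is present, 0 otherwise; in the order [0, 1, 2, 3, 4, 5, 6, 7, 8, 9] the diagonal is [2, 2, 5, 3, 1, 2, 1, 3, 3, 2]. L is symmetric positive semidefinite, so every eigenvalue is real and nonnegative. The single zero eigenvalue shows the graph is connected.

[0, 0.3673, 0.6167, 1.5006, 1.5692, 2.4667, 2.9292, 3.9665, 4.2046, 6.3792]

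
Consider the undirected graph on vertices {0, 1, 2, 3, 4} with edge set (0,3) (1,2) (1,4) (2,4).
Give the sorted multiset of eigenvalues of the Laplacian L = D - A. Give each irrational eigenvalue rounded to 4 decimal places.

Reading degrees in the order [0, 1, 2, 3, 4] gives [1, 2, 2, 1, 2]; set D = diag(1, 2, 2, 1, 2) and form L = D - A. Diagonalising L (or applying a numerical eigensolver to the 5x5 matrix) gives the spectrum above. The 2 zero eigenvalues correspond to the 2 connected components. The largest eigenvalue, 3, is at most the vertex count 5.

[0, 0, 2, 3, 3]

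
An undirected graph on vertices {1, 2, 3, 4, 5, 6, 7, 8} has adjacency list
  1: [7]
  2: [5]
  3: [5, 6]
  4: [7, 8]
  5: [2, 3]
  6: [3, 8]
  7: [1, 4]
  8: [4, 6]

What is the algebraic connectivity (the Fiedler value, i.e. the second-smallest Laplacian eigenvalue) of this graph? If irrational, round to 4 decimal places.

0.1522

Each diagonal entry of L is the vertex degree and each off-diagonal entry is -1 where an edge is present, 0 otherwise; in the order [1, 2, 3, 4, 5, 6, 7, 8] the diagonal is [1, 1, 2, 2, 2, 2, 2, 2]. The smallest Laplacian eigenvalue is always 0. The next one, lambda_2 = 0.1522, measures how hard the graph is to disconnect: larger values mean better connectivity. The eigenvalues sum to 14, which equals trace(L) = 2|E|.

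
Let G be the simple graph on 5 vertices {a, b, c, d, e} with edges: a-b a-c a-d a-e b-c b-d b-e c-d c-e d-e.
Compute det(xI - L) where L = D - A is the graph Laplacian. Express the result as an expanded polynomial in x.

x^5 - 20x^4 + 150x^3 - 500x^2 + 625x

Reading degrees in the order [a, b, c, d, e] gives [4, 4, 4, 4, 4]; set D = diag(4, 4, 4, 4, 4) and form L = D - A. Computing det(xI - L) by cofactor expansion (or equivalently via sum-over-permutations) gives x^5 - 20x^4 + 150x^3 - 500x^2 + 625x. The coefficient of x^4 equals -trace(L) = -20, matching the sum of degrees. There is one zero in the spectrum, matching the 1 component. The eigenvalues sum to 20, which equals trace(L) = 2|E|.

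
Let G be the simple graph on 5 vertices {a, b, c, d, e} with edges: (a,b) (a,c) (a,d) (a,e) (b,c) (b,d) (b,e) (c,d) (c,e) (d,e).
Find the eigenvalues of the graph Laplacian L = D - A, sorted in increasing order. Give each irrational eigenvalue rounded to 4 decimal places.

[0, 5, 5, 5, 5]

With the vertex order [a, b, c, d, e], the degrees are [4, 4, 4, 4, 4], giving D = diag(4, 4, 4, 4, 4) and L = D - A. Diagonalising L (or applying a numerical eigensolver to the 5x5 matrix) gives the spectrum above. The largest eigenvalue, 5, is at most the vertex count 5. There is one zero in the spectrum, matching the 1 component.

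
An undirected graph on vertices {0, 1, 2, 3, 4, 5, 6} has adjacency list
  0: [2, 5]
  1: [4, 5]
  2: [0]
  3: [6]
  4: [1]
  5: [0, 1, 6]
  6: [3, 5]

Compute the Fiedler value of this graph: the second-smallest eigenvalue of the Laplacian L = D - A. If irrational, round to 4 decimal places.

0.3820

Reading degrees in the order [0, 1, 2, 3, 4, 5, 6] gives [2, 2, 1, 1, 1, 3, 2]; set D = diag(2, 2, 1, 1, 1, 3, 2) and form L = D - A. The smallest Laplacian eigenvalue is always 0. The next one, lambda_2 = 0.3820, measures how hard the graph is to disconnect: larger values mean better connectivity. There is one zero in the spectrum, matching the 1 component. The largest eigenvalue, 4.4142, is at most the vertex count 7.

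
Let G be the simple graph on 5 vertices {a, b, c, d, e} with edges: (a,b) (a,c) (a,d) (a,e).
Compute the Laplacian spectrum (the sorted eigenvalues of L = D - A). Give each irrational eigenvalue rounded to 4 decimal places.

[0, 1, 1, 1, 5]

Reading degrees in the order [a, b, c, d, e] gives [4, 1, 1, 1, 1]; set D = diag(4, 1, 1, 1, 1) and form L = D - A. The multiplicity of 0 as a Laplacian eigenvalue equals the number of connected components. The single zero eigenvalue shows the graph is connected. By the matrix-tree theorem the graph has (1/5) * product of the nonzero eigenvalues = 1 spanning tree. There is one zero in the spectrum, matching the 1 component.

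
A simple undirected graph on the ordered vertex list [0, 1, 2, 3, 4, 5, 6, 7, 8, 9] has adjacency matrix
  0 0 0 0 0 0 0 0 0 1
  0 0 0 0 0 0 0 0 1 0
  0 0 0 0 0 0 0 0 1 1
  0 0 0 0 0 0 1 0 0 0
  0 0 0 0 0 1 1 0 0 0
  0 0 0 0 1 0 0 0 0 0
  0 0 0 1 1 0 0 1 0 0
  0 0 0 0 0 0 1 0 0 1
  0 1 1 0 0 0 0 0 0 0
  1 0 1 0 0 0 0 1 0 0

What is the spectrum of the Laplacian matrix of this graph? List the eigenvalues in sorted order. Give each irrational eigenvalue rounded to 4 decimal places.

Each diagonal entry of L is the vertex degree and each off-diagonal entry is -1 where an edge is present, 0 otherwise; in the order [0, 1, 2, 3, 4, 5, 6, 7, 8, 9] the diagonal is [1, 1, 2, 1, 2, 1, 3, 2, 2, 3]. The multiplicity of 0 as a Laplacian eigenvalue equals the number of connected components. The single zero eigenvalue shows the graph is connected. By the matrix-tree theorem the graph has (1/10) * product of the nonzero eigenvalues = 1 spanning tree. The largest eigenvalue, 4.5340, is at most the vertex count 10.

[0, 0.1378, 0.4258, 0.6323, 1.3282, 1.5820, 2.3435, 3.0242, 3.9923, 4.5340]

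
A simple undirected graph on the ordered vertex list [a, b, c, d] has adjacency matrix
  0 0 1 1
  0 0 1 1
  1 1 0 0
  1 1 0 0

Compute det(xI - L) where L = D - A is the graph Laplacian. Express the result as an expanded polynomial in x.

Each diagonal entry of L is the vertex degree and each off-diagonal entry is -1 where an edge is present, 0 otherwise; in the order [a, b, c, d] the diagonal is [2, 2, 2, 2]. The eigenvalues of L are [0, 2, 2, 4]; the characteristic polynomial is the product of (x - lambda_i), which multiplies out to x^4 - 8x^3 + 20x^2 - 16x. The coefficient of x^3 equals -trace(L) = -8, matching the sum of degrees.

x^4 - 8x^3 + 20x^2 - 16x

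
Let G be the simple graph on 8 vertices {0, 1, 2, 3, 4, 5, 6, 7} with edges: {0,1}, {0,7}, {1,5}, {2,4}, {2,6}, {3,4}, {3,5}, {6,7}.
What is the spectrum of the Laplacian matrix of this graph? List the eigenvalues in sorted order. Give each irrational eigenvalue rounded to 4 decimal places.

[0, 0.5858, 0.5858, 2, 2, 3.4142, 3.4142, 4]

With the vertex order [0, 1, 2, 3, 4, 5, 6, 7], the degrees are [2, 2, 2, 2, 2, 2, 2, 2], giving D = diag(2, 2, 2, 2, 2, 2, 2, 2) and L = D - A. L is symmetric positive semidefinite, so every eigenvalue is real and nonnegative. There is one zero in the spectrum, matching the 1 component.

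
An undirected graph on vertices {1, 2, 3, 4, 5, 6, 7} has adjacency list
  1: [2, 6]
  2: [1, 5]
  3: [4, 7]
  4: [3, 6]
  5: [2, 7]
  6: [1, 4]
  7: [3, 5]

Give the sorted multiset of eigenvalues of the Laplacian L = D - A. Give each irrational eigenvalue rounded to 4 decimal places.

[0, 0.7530, 0.7530, 2.4450, 2.4450, 3.8019, 3.8019]

Each diagonal entry of L is the vertex degree and each off-diagonal entry is -1 where an edge is present, 0 otherwise; in the order [1, 2, 3, 4, 5, 6, 7] the diagonal is [2, 2, 2, 2, 2, 2, 2]. Since every row of L sums to 0, the all-ones vector is in the kernel and 0 is an eigenvalue. The eigenvalues sum to 14, which equals trace(L) = 2|E|.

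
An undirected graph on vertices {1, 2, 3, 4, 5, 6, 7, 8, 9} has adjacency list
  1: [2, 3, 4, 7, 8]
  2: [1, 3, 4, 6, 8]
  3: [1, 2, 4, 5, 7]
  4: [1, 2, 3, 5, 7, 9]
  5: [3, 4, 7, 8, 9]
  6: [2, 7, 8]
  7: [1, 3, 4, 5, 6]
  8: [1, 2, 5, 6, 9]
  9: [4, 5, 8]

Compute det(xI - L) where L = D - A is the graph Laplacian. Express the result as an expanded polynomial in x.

x^9 - 42x^8 + 759x^7 - 7698x^6 + 47854x^5 - 186392x^4 + 443404x^3 - 587866x^2 + 331974x

Each diagonal entry of L is the vertex degree and each off-diagonal entry is -1 where an edge is present, 0 otherwise; in the order [1, 2, 3, 4, 5, 6, 7, 8, 9] the diagonal is [5, 5, 5, 6, 5, 3, 5, 5, 3]. L has integer entries, so p(x) = det(xI - L) has integer coefficients. Expanding the determinant yields x^9 - 42x^8 + 759x^7 - 7698x^6 + 47854x^5 - 186392x^4 + 443404x^3 - 587866x^2 + 331974x. The constant term is 0 because L is singular (the all-ones vector lies in its kernel). The largest eigenvalue, 7.7011, is at most the vertex count 9. By the matrix-tree theorem the graph has (1/9) * product of the nonzero eigenvalues = 36886 spanning trees.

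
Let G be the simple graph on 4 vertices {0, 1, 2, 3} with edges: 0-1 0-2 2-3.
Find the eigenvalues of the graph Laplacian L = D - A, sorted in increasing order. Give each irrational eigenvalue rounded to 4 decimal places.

[0, 0.5858, 2, 3.4142]

With the vertex order [0, 1, 2, 3], the degrees are [2, 1, 2, 1], giving D = diag(2, 1, 2, 1) and L = D - A. Since every row of L sums to 0, the all-ones vector is in the kernel and 0 is an eigenvalue.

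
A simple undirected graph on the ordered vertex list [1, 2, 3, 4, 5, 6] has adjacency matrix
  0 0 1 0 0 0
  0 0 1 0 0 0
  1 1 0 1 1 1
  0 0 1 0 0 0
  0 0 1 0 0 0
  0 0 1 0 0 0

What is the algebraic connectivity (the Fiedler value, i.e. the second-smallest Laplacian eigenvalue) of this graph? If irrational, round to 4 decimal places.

1

Reading degrees in the order [1, 2, 3, 4, 5, 6] gives [1, 1, 5, 1, 1, 1]; set D = diag(1, 1, 5, 1, 1, 1) and form L = D - A. Computing the eigenvalues of L and sorting gives [0, 1, 1, 1, 1, 6]. The Fiedler value lambda_2 = 1 is strictly positive, so the graph is connected. There is one zero in the spectrum, matching the 1 component. The largest eigenvalue, 6, is at most the vertex count 6.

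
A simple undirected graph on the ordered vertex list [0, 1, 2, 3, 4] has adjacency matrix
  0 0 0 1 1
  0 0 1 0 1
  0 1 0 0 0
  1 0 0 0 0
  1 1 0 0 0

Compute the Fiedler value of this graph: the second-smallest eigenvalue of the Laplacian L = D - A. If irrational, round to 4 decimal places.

Each diagonal entry of L is the vertex degree and each off-diagonal entry is -1 where an edge is present, 0 otherwise; in the order [0, 1, 2, 3, 4] the diagonal is [2, 2, 1, 1, 2]. The sorted Laplacian eigenvalues are [0, 0.3820, 1.3820, 2.6180, 3.6180]; the algebraic connectivity is the second entry, 0.3820. By the matrix-tree theorem the graph has (1/5) * product of the nonzero eigenvalues = 1 spanning tree.

0.3820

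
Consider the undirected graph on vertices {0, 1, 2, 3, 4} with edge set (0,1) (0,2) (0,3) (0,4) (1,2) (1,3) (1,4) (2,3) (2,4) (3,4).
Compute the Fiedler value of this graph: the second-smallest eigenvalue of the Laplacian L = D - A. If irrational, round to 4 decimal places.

Each diagonal entry of L is the vertex degree and each off-diagonal entry is -1 where an edge is present, 0 otherwise; in the order [0, 1, 2, 3, 4] the diagonal is [4, 4, 4, 4, 4]. Computing the eigenvalues of L and sorting gives [0, 5, 5, 5, 5]. The Fiedler value lambda_2 = 5 is strictly positive, so the graph is connected. The eigenvalues sum to 20, which equals trace(L) = 2|E|. By the matrix-tree theorem the graph has (1/5) * product of the nonzero eigenvalues = 125 spanning trees.

5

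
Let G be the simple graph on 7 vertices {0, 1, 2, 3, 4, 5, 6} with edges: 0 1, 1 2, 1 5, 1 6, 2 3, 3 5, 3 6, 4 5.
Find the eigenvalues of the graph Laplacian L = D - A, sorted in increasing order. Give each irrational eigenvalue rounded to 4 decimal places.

[0, 0.6766, 1, 2, 3, 3.6421, 5.6813]

Reading degrees in the order [0, 1, 2, 3, 4, 5, 6] gives [1, 4, 2, 3, 1, 3, 2]; set D = diag(1, 4, 2, 3, 1, 3, 2) and form L = D - A. L is symmetric positive semidefinite, so every eigenvalue is real and nonnegative. The single zero eigenvalue shows the graph is connected. The eigenvalues sum to 16, which equals trace(L) = 2|E|.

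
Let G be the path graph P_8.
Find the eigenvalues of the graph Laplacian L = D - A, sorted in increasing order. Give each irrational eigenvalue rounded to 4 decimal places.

[0, 0.1522, 0.5858, 1.2346, 2, 2.7654, 3.4142, 3.8478]

The graph has 8 vertices and degree multiset [2, 2, 2, 2, 2, 2, 1, 1]; D is the diagonal matrix of degrees and L = D - A. L is symmetric positive semidefinite, so every eigenvalue is real and nonnegative. The single zero eigenvalue shows the graph is connected. The eigenvalues sum to 14, which equals trace(L) = 2|E|. There is one zero in the spectrum, matching the 1 component.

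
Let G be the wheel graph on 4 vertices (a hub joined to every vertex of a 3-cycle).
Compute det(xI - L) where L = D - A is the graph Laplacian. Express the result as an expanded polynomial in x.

The graph has 4 vertices and degree multiset [3, 3, 3, 3]; D is the diagonal matrix of degrees and L = D - A. Computing det(xI - L) by cofactor expansion (or equivalently via sum-over-permutations) gives x^4 - 12x^3 + 48x^2 - 64x. The coefficient of x^3 equals -trace(L) = -12, matching the sum of degrees. There is one zero in the spectrum, matching the 1 component. The largest eigenvalue, 4, is at most the vertex count 4.

x^4 - 12x^3 + 48x^2 - 64x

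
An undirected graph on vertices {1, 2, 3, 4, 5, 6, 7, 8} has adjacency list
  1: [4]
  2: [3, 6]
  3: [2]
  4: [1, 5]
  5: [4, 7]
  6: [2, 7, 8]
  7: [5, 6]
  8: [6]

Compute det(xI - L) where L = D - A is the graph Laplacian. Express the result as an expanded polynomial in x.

Each diagonal entry of L is the vertex degree and each off-diagonal entry is -1 where an edge is present, 0 otherwise; in the order [1, 2, 3, 4, 5, 6, 7, 8] the diagonal is [1, 2, 1, 2, 2, 3, 2, 1]. Computing det(xI - L) by cofactor expansion (or equivalently via sum-over-permutations) gives x^8 - 14x^7 + 77x^6 - 212x^5 + 308x^4 - 228x^3 + 76x^2 - 8x. Since p(0) = det(-L) = 0, x divides p(x). By the matrix-tree theorem the graph has (1/8) * product of the nonzero eigenvalues = 1 spanning tree. The eigenvalues sum to 14, which equals trace(L) = 2|E|.

x^8 - 14x^7 + 77x^6 - 212x^5 + 308x^4 - 228x^3 + 76x^2 - 8x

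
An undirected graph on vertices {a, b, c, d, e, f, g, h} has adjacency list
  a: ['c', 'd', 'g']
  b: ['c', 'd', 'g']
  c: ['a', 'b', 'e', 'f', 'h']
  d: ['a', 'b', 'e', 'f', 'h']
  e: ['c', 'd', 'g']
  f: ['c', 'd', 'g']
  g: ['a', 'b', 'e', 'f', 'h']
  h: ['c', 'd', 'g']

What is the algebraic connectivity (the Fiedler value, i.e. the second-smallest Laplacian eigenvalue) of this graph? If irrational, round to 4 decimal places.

3

Each diagonal entry of L is the vertex degree and each off-diagonal entry is -1 where an edge is present, 0 otherwise; in the order [a, b, c, d, e, f, g, h] the diagonal is [3, 3, 5, 5, 3, 3, 5, 3]. Computing the eigenvalues of L and sorting gives [0, 3, 3, 3, 3, 5, 5, 8]. The Fiedler value lambda_2 = 3 is strictly positive, so the graph is connected. There is one zero in the spectrum, matching the 1 component. The largest eigenvalue, 8, is at most the vertex count 8.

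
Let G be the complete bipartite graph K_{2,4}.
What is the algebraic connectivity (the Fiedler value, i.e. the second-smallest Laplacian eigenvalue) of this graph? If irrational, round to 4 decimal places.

The graph has 6 vertices and degree multiset [4, 4, 2, 2, 2, 2]; D is the diagonal matrix of degrees and L = D - A. The sorted Laplacian eigenvalues are [0, 2, 2, 2, 4, 6]; the algebraic connectivity is the second entry, 2. The largest eigenvalue, 6, is at most the vertex count 6. There is one zero in the spectrum, matching the 1 component.

2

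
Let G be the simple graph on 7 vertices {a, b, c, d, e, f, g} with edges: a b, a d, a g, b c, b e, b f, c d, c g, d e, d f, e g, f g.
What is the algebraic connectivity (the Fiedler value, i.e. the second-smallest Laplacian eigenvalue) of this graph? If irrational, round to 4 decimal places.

Reading degrees in the order [a, b, c, d, e, f, g] gives [3, 4, 3, 4, 3, 3, 4]; set D = diag(3, 4, 3, 4, 3, 3, 4) and form L = D - A. The smallest Laplacian eigenvalue is always 0. The next one, lambda_2 = 3, measures how hard the graph is to disconnect: larger values mean better connectivity. By the matrix-tree theorem the graph has (1/7) * product of the nonzero eigenvalues = 432 spanning trees. The largest eigenvalue, 7, is at most the vertex count 7.

3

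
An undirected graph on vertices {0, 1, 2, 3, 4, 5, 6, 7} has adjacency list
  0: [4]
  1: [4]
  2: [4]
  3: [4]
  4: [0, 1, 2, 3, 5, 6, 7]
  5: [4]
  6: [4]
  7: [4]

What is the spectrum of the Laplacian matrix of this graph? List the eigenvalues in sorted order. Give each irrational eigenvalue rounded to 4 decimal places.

[0, 1, 1, 1, 1, 1, 1, 8]

With the vertex order [0, 1, 2, 3, 4, 5, 6, 7], the degrees are [1, 1, 1, 1, 7, 1, 1, 1], giving D = diag(1, 1, 1, 1, 7, 1, 1, 1) and L = D - A. Diagonalising L (or applying a numerical eigensolver to the 8x8 matrix) gives the spectrum above. The single zero eigenvalue shows the graph is connected. The largest eigenvalue, 8, is at most the vertex count 8.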